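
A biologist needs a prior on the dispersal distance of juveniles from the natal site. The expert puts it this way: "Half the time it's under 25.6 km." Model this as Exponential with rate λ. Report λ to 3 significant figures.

Exponential median = ln 2 / λ, so λ = ln 2 / 25.6 = 0.0271.

λ ≈ 0.0271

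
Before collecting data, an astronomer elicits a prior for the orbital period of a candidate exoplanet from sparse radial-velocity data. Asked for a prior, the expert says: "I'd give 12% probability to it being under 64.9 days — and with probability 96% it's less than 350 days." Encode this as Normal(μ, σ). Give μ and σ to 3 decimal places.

μ = 179.400, σ = 97.448

The p-quantile of Normal(μ,σ) is μ + z_p·σ, with z_{0.12} = -1.175 and z_{0.96} = 1.751.
Eliminate σ: μ = (z₂·x₁ − z₁·x₂)/(z₂ − z₁) = (1.751·64.9 − (-1.175)·350)/2.926 = 179.400.
Then σ = (x₂ − x₁)/(z₂ − z₁) = (350 − 64.9)/2.926 = 97.448.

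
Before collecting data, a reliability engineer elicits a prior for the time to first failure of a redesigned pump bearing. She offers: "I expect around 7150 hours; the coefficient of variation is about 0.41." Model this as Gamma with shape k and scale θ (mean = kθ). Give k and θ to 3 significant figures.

For Gamma(k, scale θ): mean = kθ, variance = kθ², so CV = 1/√k.
CV = 0.41, hence k = 1/CV² = 5.95.
Then θ = mean/k = 7150/5.95 = 1200.

k ≈ 5.95, θ ≈ 1200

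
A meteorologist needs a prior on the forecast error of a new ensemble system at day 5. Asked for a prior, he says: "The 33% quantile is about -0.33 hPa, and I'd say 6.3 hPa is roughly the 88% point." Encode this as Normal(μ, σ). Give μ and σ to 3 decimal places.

μ = 1.476, σ = 4.106

For Normal(μ,σ), the p-quantile is μ + z_p·σ. Here z_{0.33} = -0.4399, z_{0.88} = 1.175.
So -0.33 = μ − 0.4399σ and 6.3 = μ + 1.175σ.
Subtracting: σ = (6.3 − -0.33)/(1.175 − (-0.4399)) = 4.106.
Then μ = -0.33 − (-0.4399)·4.106 = 1.476.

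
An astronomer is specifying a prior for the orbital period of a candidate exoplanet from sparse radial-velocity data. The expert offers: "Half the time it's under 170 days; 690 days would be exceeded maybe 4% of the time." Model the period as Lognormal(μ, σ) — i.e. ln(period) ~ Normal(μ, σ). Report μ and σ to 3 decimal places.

If T ~ Lognormal(μ,σ) then ln T ~ Normal(μ,σ), so the p-quantile of ln T is μ + z_p·σ.
ln(170) = 5.136 and ln(690) = 6.537; z_{0.5} = 0, z_{0.96} = 1.751.
σ = (6.537 − 5.136)/(1.751 − (0)) = 0.800.
μ = 5.136 − (0)·0.800 = 5.136.

μ ≈ 5.136, σ ≈ 0.800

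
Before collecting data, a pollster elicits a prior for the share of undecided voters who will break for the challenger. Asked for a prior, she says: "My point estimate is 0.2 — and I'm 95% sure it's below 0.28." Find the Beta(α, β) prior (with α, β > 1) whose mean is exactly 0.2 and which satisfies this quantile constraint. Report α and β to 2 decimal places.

α ≈ 14.94, β ≈ 59.77

With mean 0.2 fixed, write α = 0.2s, β = 0.8s where s = α+β.
Need P(θ < 0.28) = 0.95 under Beta(0.2s, 0.8s). Normal approximation: (q−m)/√(m(1−m)/s) ≈ z_{0.95} = 1.64, so s ≈ 0.2·0.8·(1.64)²/(0.28−0.2)² = 67.6.
At s = 67.6: P(θ<0.28) ≈ 0.942. Adjusting to match 0.95 gives s ≈ 74.72.
So α = 0.2·74.72 ≈ 14.94, β = 0.8·74.72 ≈ 59.77.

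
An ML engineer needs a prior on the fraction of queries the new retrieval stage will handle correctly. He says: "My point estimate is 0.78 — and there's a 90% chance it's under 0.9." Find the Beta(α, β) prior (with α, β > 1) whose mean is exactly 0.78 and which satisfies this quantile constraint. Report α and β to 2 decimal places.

With mean 0.78 fixed, write α = 0.78s, β = 0.22s where s = α+β.
Need P(θ < 0.9) = 0.9 under Beta(0.78s, 0.22s). Normal approximation: (q−m)/√(m(1−m)/s) ≈ z_{0.9} = 1.28, so s ≈ 0.78·0.22·(1.28)²/(0.9−0.78)² = 19.6.
At s = 19.6: P(θ<0.9) ≈ 0.924. Adjusting to match 0.9 gives s ≈ 16.27.
So α = 0.78·16.27 ≈ 12.69, β = 0.22·16.27 ≈ 3.58.

α ≈ 12.69, β ≈ 3.58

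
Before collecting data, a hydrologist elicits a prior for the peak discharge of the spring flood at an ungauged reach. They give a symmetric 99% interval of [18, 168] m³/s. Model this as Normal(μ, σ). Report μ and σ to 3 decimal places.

A symmetric 99% interval runs μ ± z·σ with z = 2.576.
Half-width = 75, so σ = 75/2.576 = 29.117.
μ is the interval midpoint, 93.000.

μ = 93.000, σ = 29.117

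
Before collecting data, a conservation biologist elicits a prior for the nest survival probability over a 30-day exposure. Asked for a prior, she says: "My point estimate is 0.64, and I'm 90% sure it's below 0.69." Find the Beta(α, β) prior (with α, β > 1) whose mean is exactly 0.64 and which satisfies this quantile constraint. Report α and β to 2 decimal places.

With mean 0.64 fixed, write α = 0.64s, β = 0.36s where s = α+β.
Need P(θ < 0.69) = 0.9 under Beta(0.64s, 0.36s). Normal approximation: (q−m)/√(m(1−m)/s) ≈ z_{0.9} = 1.28, so s ≈ 0.64·0.36·(1.28)²/(0.69−0.64)² = 151.4.
At s = 151.4: P(θ<0.69) ≈ 0.902. Adjusting to match 0.9 gives s ≈ 148.50.
So α = 0.64·148.50 ≈ 95.04, β = 0.36·148.50 ≈ 53.46.

α ≈ 95.04, β ≈ 53.46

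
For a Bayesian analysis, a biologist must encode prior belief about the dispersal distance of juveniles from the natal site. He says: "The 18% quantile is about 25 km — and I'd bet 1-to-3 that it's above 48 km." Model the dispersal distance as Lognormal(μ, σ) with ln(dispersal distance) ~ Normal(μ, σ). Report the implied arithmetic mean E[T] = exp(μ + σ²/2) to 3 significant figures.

E[T] ≈ 39.6 km

If T ~ Lognormal(μ,σ) then ln T ~ Normal(μ,σ), so the p-quantile of ln T is μ + z_p·σ.
ln(25) = 3.219 and ln(48) = 3.871; z_{0.18} = -0.9154, z_{0.75} = 0.6745.
σ = (3.871 − 3.219)/(0.6745 − (-0.9154)) = 0.410.
μ = 3.219 − (-0.9154)·0.410 = 3.594.
E[T] = exp(μ + σ²/2) = exp(3.594 + 0.0842) = 39.6 km.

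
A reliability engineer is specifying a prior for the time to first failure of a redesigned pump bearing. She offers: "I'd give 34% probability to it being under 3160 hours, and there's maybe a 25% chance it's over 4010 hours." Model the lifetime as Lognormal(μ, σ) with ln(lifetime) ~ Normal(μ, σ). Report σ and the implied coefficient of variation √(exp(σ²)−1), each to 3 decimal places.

σ ≈ 0.219, CV ≈ 0.222

If T ~ Lognormal(μ,σ) then ln T ~ Normal(μ,σ), so the p-quantile of ln T is μ + z_p·σ.
ln(3160) = 8.058 and ln(4010) = 8.297; z_{0.34} = -0.4125, z_{0.75} = 0.6745.
σ = (8.297 − 8.058)/(0.6745 − (-0.4125)) = 0.219.
μ = 8.058 − (-0.4125)·0.219 = 8.149.
CV = √(exp(σ²)−1) = √(exp(0.0480)−1) = 0.222.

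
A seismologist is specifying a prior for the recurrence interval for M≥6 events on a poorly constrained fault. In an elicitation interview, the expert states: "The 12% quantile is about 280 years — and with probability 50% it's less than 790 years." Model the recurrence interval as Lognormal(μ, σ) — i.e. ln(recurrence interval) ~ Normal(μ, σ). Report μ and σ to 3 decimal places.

μ ≈ 6.672, σ ≈ 0.883

If T ~ Lognormal(μ,σ) then ln T ~ Normal(μ,σ), so the p-quantile of ln T is μ + z_p·σ.
ln(280) = 5.635 and ln(790) = 6.672; z_{0.12} = -1.175, z_{0.5} = 0.
σ = (6.672 − 5.635)/(0 − (-1.175)) = 0.883.
μ = 5.635 − (-1.175)·0.883 = 6.672.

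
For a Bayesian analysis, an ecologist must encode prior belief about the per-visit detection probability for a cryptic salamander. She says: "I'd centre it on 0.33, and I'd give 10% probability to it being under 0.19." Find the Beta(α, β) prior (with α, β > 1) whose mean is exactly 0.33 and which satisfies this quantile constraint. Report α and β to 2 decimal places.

With mean 0.33 fixed, write α = 0.33s, β = 0.67s where s = α+β.
Need P(θ < 0.19) = 0.1 under Beta(0.33s, 0.67s). Normal approximation: (q−m)/√(m(1−m)/s) ≈ z_{0.1} = -1.28, so s ≈ 0.33·0.67·(-1.28)²/(0.19−0.33)² = 18.5.
At s = 18.5: P(θ<0.19) ≈ 0.088. Adjusting to match 0.1 gives s ≈ 16.83.
So α = 0.33·16.83 ≈ 5.56, β = 0.67·16.83 ≈ 11.28.

α ≈ 5.56, β ≈ 11.28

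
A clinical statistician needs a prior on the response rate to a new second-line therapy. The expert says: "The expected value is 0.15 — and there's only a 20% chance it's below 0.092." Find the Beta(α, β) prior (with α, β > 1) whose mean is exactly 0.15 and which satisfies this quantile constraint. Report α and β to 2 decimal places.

With mean 0.15 fixed, write α = 0.15s, β = 0.85s where s = α+β.
Need P(θ < 0.092) = 0.2 under Beta(0.15s, 0.85s). Normal approximation: (q−m)/√(m(1−m)/s) ≈ z_{0.2} = -0.842, so s ≈ 0.15·0.85·(-0.842)²/(0.092−0.15)² = 26.8.
At s = 26.8: P(θ<0.092) ≈ 0.205. Adjusting to match 0.2 gives s ≈ 27.80.
So α = 0.15·27.80 ≈ 4.17, β = 0.85·27.80 ≈ 23.63.

α ≈ 4.17, β ≈ 23.63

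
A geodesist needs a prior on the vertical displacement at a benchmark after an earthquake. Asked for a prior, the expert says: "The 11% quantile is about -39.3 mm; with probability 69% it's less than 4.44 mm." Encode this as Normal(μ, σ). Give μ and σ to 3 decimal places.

For Normal(μ,σ), the p-quantile is μ + z_p·σ. Here z_{0.11} = -1.227, z_{0.69} = 0.4959.
So -39.3 = μ − 1.227σ and 4.44 = μ + 0.4959σ.
Subtracting: σ = (4.44 − -39.3)/(0.4959 − (-1.227)) = 25.395.
Then μ = -39.3 − (-1.227)·25.395 = -8.152.

μ = -8.152, σ = 25.395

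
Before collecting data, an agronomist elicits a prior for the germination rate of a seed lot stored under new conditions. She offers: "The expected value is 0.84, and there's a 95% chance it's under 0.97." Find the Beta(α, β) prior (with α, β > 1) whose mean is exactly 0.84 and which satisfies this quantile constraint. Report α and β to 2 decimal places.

α ≈ 10.00, β ≈ 1.91

With mean 0.84 fixed, write α = 0.84s, β = 0.16s where s = α+β.
Need P(θ < 0.97) = 0.95 under Beta(0.84s, 0.16s). Normal approximation: (q−m)/√(m(1−m)/s) ≈ z_{0.95} = 1.64, so s ≈ 0.84·0.16·(1.64)²/(0.97−0.84)² = 21.5.
At s = 21.5: P(θ<0.97) ≈ 0.991. Adjusting to match 0.95 gives s ≈ 11.91.
So α = 0.84·11.91 ≈ 10.00, β = 0.16·11.91 ≈ 1.91.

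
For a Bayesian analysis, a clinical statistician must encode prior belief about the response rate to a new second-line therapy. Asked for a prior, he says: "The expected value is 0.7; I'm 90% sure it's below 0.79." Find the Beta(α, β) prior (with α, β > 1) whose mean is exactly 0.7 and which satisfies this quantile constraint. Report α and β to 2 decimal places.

α ≈ 27.99, β ≈ 12.00

With mean 0.7 fixed, write α = 0.7s, β = 0.3s where s = α+β.
Need P(θ < 0.79) = 0.9 under Beta(0.7s, 0.3s). Normal approximation: (q−m)/√(m(1−m)/s) ≈ z_{0.9} = 1.28, so s ≈ 0.7·0.3·(1.28)²/(0.79−0.7)² = 42.6.
At s = 42.6: P(θ<0.79) ≈ 0.908. Adjusting to match 0.9 gives s ≈ 39.99.
So α = 0.7·39.99 ≈ 27.99, β = 0.3·39.99 ≈ 12.00.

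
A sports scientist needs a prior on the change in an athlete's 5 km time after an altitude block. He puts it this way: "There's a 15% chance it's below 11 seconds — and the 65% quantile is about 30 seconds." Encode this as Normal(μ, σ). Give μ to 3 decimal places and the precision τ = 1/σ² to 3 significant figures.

μ = 24.851, τ = 0.0056

The p-quantile of Normal(μ,σ) is μ + z_p·σ, with z_{0.15} = -1.036 and z_{0.65} = 0.3853.
Eliminate σ: μ = (z₂·x₁ − z₁·x₂)/(z₂ − z₁) = (0.3853·11 − (-1.036)·30)/1.422 = 24.851.
Then σ = (x₂ − x₁)/(z₂ − z₁) = (30 − 11)/1.422 = 13.364.
Precision τ = 1/σ² = 1/13.36² = 0.0056.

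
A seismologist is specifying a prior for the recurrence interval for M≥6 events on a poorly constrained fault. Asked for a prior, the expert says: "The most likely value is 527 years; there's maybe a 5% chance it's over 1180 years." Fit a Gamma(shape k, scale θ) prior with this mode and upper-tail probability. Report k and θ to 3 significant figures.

k ≈ 5.23, θ ≈ 125

Gamma(k,θ) with k>1 has mode (k−1)θ, so θ = 527/(k−1).
Need P(X < 1180) = 0.95 with θ tied to k this way. Start at k = 2, θ = 527: P(X<1180) ≈ 0.655.
Too low — raise k to concentrate. Iterating converges to k ≈ 5.23.
Then θ = 527/(5.23−1) ≈ 125.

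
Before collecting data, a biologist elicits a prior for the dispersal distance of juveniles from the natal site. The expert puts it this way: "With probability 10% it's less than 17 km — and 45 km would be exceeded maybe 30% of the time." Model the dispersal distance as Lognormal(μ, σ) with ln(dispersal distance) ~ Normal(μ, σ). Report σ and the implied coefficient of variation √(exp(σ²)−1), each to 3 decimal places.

σ ≈ 0.539, CV ≈ 0.581

If T ~ Lognormal(μ,σ) then ln T ~ Normal(μ,σ), so the p-quantile of ln T is μ + z_p·σ.
ln(17) = 2.833 and ln(45) = 3.807; z_{0.1} = -1.282, z_{0.7} = 0.5244.
σ = (3.807 − 2.833)/(0.5244 − (-1.282)) = 0.539.
μ = 2.833 − (-1.282)·0.539 = 3.524.
CV = √(exp(σ²)−1) = √(exp(0.2905)−1) = 0.581.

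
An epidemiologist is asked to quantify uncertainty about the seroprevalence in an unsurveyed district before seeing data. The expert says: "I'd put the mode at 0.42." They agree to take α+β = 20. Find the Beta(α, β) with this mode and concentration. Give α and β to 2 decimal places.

α = 8.56, β = 11.44

For α,β > 1 the Beta mode is (α−1)/(α+β−2). With α+β = 20, the mode is (α−1)/18.
Set (α−1)/18 = 0.42 → α = 1 + 0.42·18 = 8.56.
β = 20 − α = 11.44.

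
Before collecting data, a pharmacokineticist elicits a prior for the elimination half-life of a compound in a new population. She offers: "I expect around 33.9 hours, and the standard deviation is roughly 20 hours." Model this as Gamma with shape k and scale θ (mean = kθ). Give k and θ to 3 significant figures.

For Gamma(k, scale θ): mean = kθ, variance = kθ², so CV = 1/√k.
CV = SD/mean = 20/33.9 = 0.59, hence k = 1/CV² = 2.87.
Then θ = mean/k = 33.9/2.87 = 11.8.

k ≈ 2.87, θ ≈ 11.8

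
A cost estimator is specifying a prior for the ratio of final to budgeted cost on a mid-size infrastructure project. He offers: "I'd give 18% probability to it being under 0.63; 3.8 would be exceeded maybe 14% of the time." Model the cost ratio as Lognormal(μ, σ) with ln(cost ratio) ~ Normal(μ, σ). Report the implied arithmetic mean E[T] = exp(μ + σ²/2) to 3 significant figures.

E[T] ≈ 2.15

If T ~ Lognormal(μ,σ) then ln T ~ Normal(μ,σ), so the p-quantile of ln T is μ + z_p·σ.
ln(0.63) = -0.462 and ln(3.8) = 1.335; z_{0.18} = -0.9154, z_{0.86} = 1.08.
σ = (1.335 − -0.462)/(1.08 − (-0.9154)) = 0.900.
μ = -0.462 − (-0.9154)·0.900 = 0.362.
E[T] = exp(μ + σ²/2) = exp(0.362 + 0.4054) = 2.15.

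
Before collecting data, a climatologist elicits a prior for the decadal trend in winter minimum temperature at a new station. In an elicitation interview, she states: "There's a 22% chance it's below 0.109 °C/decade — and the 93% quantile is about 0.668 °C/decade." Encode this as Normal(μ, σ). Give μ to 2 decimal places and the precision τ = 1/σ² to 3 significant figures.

The p-quantile of Normal(μ,σ) is μ + z_p·σ, with z_{0.22} = -0.7722 and z_{0.93} = 1.476.
Eliminate σ: μ = (z₂·x₁ − z₁·x₂)/(z₂ − z₁) = (1.476·0.109 − (-0.7722)·0.668)/2.248 = 0.30.
Then σ = (x₂ − x₁)/(z₂ − z₁) = (0.668 − 0.109)/2.248 = 0.25.
Precision τ = 1/σ² = 1/0.2487² = 16.2.

μ = 0.30, τ = 16.2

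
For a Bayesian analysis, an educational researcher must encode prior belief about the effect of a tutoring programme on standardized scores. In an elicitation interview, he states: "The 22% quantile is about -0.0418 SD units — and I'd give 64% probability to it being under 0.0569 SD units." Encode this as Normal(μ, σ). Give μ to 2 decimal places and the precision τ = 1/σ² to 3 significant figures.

μ = 0.03, τ = 131

The p-quantile of Normal(μ,σ) is μ + z_p·σ, with z_{0.22} = -0.7722 and z_{0.64} = 0.3585.
Eliminate σ: μ = (z₂·x₁ − z₁·x₂)/(z₂ − z₁) = (0.3585·-0.0418 − (-0.7722)·0.0569)/1.131 = 0.03.
Then σ = (x₂ − x₁)/(z₂ − z₁) = (0.0569 − -0.0418)/1.131 = 0.09.
Precision τ = 1/σ² = 1/0.08729² = 131.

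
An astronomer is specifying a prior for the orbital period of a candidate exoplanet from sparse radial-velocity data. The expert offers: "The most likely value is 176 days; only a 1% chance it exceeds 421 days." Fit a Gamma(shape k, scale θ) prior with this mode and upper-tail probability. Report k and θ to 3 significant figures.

Gamma(k,θ) with k>1 has mode (k−1)θ, so θ = 176/(k−1).
Need P(X < 421) = 0.99 with θ tied to k this way. Start at k = 2, θ = 176: P(X<421) ≈ 0.690.
Too low — raise k to concentrate. Iterating converges to k ≈ 7.23.
Then θ = 176/(7.23−1) ≈ 28.3.

k ≈ 7.23, θ ≈ 28.3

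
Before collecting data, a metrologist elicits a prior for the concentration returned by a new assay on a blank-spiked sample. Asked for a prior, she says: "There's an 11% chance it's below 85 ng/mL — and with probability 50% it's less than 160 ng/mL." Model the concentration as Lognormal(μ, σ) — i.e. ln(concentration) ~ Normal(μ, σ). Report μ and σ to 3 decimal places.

μ ≈ 5.075, σ ≈ 0.516

If T ~ Lognormal(μ,σ) then ln T ~ Normal(μ,σ), so the p-quantile of ln T is μ + z_p·σ.
ln(85) = 4.443 and ln(160) = 5.075; z_{0.11} = -1.227, z_{0.5} = 0.
σ = (5.075 − 4.443)/(0 − (-1.227)) = 0.516.
μ = 4.443 − (-1.227)·0.516 = 5.075.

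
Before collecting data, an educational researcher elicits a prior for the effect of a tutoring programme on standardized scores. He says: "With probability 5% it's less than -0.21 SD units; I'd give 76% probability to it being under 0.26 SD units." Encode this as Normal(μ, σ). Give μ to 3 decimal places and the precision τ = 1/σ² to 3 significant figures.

μ = 0.119, τ = 25

The p-quantile of Normal(μ,σ) is μ + z_p·σ, with z_{0.05} = -1.645 and z_{0.76} = 0.7063.
Eliminate σ: μ = (z₂·x₁ − z₁·x₂)/(z₂ − z₁) = (0.7063·-0.21 − (-1.645)·0.26)/2.351 = 0.119.
Then σ = (x₂ − x₁)/(z₂ − z₁) = (0.26 − -0.21)/2.351 = 0.200.
Precision τ = 1/σ² = 1/0.1999² = 25.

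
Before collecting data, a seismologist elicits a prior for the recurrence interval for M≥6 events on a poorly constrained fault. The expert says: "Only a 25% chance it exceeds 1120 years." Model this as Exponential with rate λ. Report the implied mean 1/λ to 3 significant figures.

mean ≈ 808 years

P(T > 1120.0) = e^(−λ·1120.0) = 0.25, so λ = −ln(0.25)/1120.0 = 0.00124.
Mean = 1/λ = 808 years.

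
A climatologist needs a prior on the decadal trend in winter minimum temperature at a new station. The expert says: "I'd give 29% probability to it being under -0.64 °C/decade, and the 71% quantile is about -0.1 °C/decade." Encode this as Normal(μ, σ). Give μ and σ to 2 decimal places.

For Normal(μ,σ), the p-quantile is μ + z_p·σ. Here z_{0.29} = -0.5534, z_{0.71} = 0.5534.
So -0.64 = μ − 0.5534σ and -0.1 = μ + 0.5534σ.
Subtracting: σ = (-0.1 − -0.64)/(0.5534 − (-0.5534)) = 0.49.
Then μ = -0.64 − (-0.5534)·0.49 = -0.37.

μ = -0.37, σ = 0.49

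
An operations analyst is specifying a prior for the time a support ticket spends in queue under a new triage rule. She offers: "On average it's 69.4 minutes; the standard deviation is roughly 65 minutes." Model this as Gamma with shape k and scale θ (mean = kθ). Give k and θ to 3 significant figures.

For Gamma(k, scale θ): mean = kθ, variance = kθ², so CV = 1/√k.
CV = SD/mean = 65/69.4 = 0.9366, hence k = 1/CV² = 1.14.
Then θ = mean/k = 69.4/1.14 = 60.9.

k ≈ 1.14, θ ≈ 60.9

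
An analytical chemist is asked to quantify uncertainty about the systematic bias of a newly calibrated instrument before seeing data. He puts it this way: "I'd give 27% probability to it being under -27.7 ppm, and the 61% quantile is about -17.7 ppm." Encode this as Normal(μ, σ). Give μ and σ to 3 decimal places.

μ = -20.831, σ = 11.209

For Normal(μ,σ), the p-quantile is μ + z_p·σ. Here z_{0.27} = -0.6128, z_{0.61} = 0.2793.
So -27.7 = μ − 0.6128σ and -17.7 = μ + 0.2793σ.
Subtracting: σ = (-17.7 − -27.7)/(0.2793 − (-0.6128)) = 11.209.
Then μ = -27.7 − (-0.6128)·11.209 = -20.831.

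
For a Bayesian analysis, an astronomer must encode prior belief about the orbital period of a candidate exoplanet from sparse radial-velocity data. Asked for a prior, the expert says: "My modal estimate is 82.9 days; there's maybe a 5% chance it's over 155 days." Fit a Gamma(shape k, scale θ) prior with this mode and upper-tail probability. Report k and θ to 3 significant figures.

Gamma(k,θ) with k>1 has mode (k−1)θ, so θ = 82.9/(k−1).
Need P(X < 155) = 0.95 with θ tied to k this way. Start at k = 2, θ = 82.9: P(X<155) ≈ 0.558.
Too low — raise k to concentrate. Iterating converges to k ≈ 8.1.
Then θ = 82.9/(8.1−1) ≈ 11.7.

k ≈ 8.1, θ ≈ 11.7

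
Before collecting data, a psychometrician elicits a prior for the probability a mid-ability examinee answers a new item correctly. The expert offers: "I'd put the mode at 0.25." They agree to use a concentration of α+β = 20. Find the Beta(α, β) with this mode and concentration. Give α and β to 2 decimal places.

α = 5.50, β = 14.50

For α,β > 1 the Beta mode is (α−1)/(α+β−2). With α+β = 20, the mode is (α−1)/18.
Set (α−1)/18 = 0.25 → α = 1 + 0.25·18 = 5.50.
β = 20 − α = 14.50.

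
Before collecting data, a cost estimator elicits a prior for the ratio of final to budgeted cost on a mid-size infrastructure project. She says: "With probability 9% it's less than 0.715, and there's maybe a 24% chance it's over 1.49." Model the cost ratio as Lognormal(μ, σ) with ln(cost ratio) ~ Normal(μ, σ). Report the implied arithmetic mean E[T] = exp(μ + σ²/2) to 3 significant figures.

E[T] ≈ 1.23

If T ~ Lognormal(μ,σ) then ln T ~ Normal(μ,σ), so the p-quantile of ln T is μ + z_p·σ.
ln(0.715) = -0.3355 and ln(1.49) = 0.3988; z_{0.09} = -1.341, z_{0.76} = 0.7063.
σ = (0.3988 − -0.3355)/(0.7063 − (-1.341)) = 0.359.
μ = -0.3355 − (-1.341)·0.359 = 0.145.
E[T] = exp(μ + σ²/2) = exp(0.145 + 0.0643) = 1.23.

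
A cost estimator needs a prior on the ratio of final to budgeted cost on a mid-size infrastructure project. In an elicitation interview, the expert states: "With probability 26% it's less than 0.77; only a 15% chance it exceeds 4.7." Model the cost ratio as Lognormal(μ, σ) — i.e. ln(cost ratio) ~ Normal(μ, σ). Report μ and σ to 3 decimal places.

If T ~ Lognormal(μ,σ) then ln T ~ Normal(μ,σ), so the p-quantile of ln T is μ + z_p·σ.
ln(0.77) = -0.2614 and ln(4.7) = 1.548; z_{0.26} = -0.6433, z_{0.85} = 1.036.
σ = (1.548 − -0.2614)/(1.036 − (-0.6433)) = 1.077.
μ = -0.2614 − (-0.6433)·1.077 = 0.431.

μ ≈ 0.431, σ ≈ 1.077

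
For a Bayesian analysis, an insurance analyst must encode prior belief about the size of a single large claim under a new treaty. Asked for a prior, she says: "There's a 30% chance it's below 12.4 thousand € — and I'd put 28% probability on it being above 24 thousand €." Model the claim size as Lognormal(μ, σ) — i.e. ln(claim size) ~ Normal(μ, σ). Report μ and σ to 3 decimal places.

μ ≈ 2.830, σ ≈ 0.596

If T ~ Lognormal(μ,σ) then ln T ~ Normal(μ,σ), so the p-quantile of ln T is μ + z_p·σ.
ln(12.4) = 2.518 and ln(24) = 3.178; z_{0.3} = -0.5244, z_{0.72} = 0.5828.
σ = (3.178 − 2.518)/(0.5828 − (-0.5244)) = 0.596.
μ = 2.518 − (-0.5244)·0.596 = 2.830.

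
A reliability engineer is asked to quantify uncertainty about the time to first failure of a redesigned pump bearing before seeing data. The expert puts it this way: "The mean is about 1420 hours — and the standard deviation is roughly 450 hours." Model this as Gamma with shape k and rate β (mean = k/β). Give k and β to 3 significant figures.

k ≈ 9.96, β ≈ 0.00701

For Gamma(k, rate β): mean = k/β, variance = k/β², so CV = 1/√k.
CV = SD/mean = 450/1420 = 0.3169, hence k = 1/CV² = 9.96.
Then β = k/mean = 9.96/1420 = 0.00701.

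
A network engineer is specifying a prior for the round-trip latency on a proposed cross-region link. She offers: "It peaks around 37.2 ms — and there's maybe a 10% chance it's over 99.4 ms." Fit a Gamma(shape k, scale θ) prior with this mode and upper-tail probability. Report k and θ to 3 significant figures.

k ≈ 2.98, θ ≈ 18.8

Gamma(k,θ) with k>1 has mode (k−1)θ, so θ = 37.2/(k−1).
Need P(X < 99.4) = 0.9 with θ tied to k this way. Start at k = 2, θ = 37.2: P(X<99.4) ≈ 0.746.
Too low — raise k to concentrate. Iterating converges to k ≈ 2.98.
Then θ = 37.2/(2.98−1) ≈ 18.8.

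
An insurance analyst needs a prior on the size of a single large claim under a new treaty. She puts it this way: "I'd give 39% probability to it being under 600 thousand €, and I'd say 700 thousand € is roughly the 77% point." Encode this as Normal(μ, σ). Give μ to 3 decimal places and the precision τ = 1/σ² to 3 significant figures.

For Normal(μ,σ), the p-quantile is μ + z_p·σ. Here z_{0.39} = -0.2793, z_{0.77} = 0.7388.
So 600 = μ − 0.2793σ and 700 = μ + 0.7388σ.
Subtracting: σ = (700 − 600)/(0.7388 − (-0.2793)) = 98.216.
Then μ = 600 − (-0.2793)·98.216 = 627.434.
Precision τ = 1/σ² = 1/98.22² = 0.000104.

μ = 627.434, τ = 0.000104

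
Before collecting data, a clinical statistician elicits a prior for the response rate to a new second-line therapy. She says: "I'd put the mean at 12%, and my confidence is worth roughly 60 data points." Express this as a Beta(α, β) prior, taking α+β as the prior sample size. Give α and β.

Under the effective-sample-size interpretation, Beta(α, β) has prior mean α/(α+β) and prior sample size α+β.
So α+β = 60 and α/(α+β) = 0.12, giving α = 0.12·60 = 7.2 and β = 60 − 7.2 = 52.8.

α = 7.2, β = 52.8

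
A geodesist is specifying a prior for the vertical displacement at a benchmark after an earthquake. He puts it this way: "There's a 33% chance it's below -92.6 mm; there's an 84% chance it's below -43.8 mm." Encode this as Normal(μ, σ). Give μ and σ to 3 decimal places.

μ = -77.633, σ = 34.022

For Normal(μ,σ), the p-quantile is μ + z_p·σ. Here z_{0.33} = -0.4399, z_{0.84} = 0.9945.
So -92.6 = μ − 0.4399σ and -43.8 = μ + 0.9945σ.
Subtracting: σ = (-43.8 − -92.6)/(0.9945 − (-0.4399)) = 34.022.
Then μ = -92.6 − (-0.4399)·34.022 = -77.633.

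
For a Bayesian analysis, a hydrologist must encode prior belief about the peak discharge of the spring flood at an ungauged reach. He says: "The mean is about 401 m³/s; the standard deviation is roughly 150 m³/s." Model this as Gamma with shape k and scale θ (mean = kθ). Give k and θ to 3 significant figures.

For Gamma(k, scale θ): mean = kθ, variance = kθ², so CV = 1/√k.
CV = SD/mean = 150/401 = 0.3741, hence k = 1/CV² = 7.15.
Then θ = mean/k = 401/7.15 = 56.1.

k ≈ 7.15, θ ≈ 56.1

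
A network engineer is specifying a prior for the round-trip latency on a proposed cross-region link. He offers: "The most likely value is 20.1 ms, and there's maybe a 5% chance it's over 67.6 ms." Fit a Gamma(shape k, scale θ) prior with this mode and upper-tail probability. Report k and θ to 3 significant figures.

Gamma(k,θ) with k>1 has mode (k−1)θ, so θ = 20.1/(k−1).
Need P(X < 67.6) = 0.95 with θ tied to k this way. Start at k = 2, θ = 20.1: P(X<67.6) ≈ 0.849.
Too low — raise k to concentrate. Iterating converges to k ≈ 2.77.
Then θ = 20.1/(2.77−1) ≈ 11.4.

k ≈ 2.77, θ ≈ 11.4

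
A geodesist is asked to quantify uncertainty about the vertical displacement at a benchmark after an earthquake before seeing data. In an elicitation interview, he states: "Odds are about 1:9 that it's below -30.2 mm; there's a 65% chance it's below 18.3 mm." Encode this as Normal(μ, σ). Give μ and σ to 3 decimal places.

μ = 7.089, σ = 29.096

For Normal(μ,σ), the p-quantile is μ + z_p·σ. Here z_{0.1} = -1.282, z_{0.65} = 0.3853.
So -30.2 = μ − 1.282σ and 18.3 = μ + 0.3853σ.
Subtracting: σ = (18.3 − -30.2)/(0.3853 − (-1.282)) = 29.096.
Then μ = -30.2 − (-1.282)·29.096 = 7.089.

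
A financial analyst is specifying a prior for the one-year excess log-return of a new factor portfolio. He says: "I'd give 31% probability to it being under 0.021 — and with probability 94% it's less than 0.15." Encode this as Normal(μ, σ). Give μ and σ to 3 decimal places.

μ = 0.052, σ = 0.063

The p-quantile of Normal(μ,σ) is μ + z_p·σ, with z_{0.31} = -0.4959 and z_{0.94} = 1.555.
Eliminate σ: μ = (z₂·x₁ − z₁·x₂)/(z₂ − z₁) = (1.555·0.021 − (-0.4959)·0.15)/2.051 = 0.052.
Then σ = (x₂ − x₁)/(z₂ − z₁) = (0.15 − 0.021)/2.051 = 0.063.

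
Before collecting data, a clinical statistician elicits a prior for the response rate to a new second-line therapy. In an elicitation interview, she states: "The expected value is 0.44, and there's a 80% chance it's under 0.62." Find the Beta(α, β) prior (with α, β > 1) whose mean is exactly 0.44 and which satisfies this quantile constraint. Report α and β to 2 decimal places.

α ≈ 2.37, β ≈ 3.01

With mean 0.44 fixed, write α = 0.44s, β = 0.56s where s = α+β.
Need P(θ < 0.62) = 0.8 under Beta(0.44s, 0.56s). Normal approximation: (q−m)/√(m(1−m)/s) ≈ z_{0.8} = 0.842, so s ≈ 0.44·0.56·(0.842)²/(0.62−0.44)² = 5.4.
At s = 5.4: P(θ<0.62) ≈ 0.800. Adjusting to match 0.8 gives s ≈ 5.38.
So α = 0.44·5.38 ≈ 2.37, β = 0.56·5.38 ≈ 3.01.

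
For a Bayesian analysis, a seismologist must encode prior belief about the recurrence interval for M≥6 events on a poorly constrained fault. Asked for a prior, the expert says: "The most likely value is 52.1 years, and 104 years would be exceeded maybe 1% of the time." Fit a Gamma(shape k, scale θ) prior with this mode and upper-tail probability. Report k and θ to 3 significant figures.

Gamma(k,θ) with k>1 has mode (k−1)θ, so θ = 52.1/(k−1).
Need P(X < 104) = 0.99 with θ tied to k this way. Start at k = 2, θ = 52.1: P(X<104) ≈ 0.593.
Too low — raise k to concentrate. Iterating converges to k ≈ 11.3.
Then θ = 52.1/(11.3−1) ≈ 5.07.

k ≈ 11.3, θ ≈ 5.07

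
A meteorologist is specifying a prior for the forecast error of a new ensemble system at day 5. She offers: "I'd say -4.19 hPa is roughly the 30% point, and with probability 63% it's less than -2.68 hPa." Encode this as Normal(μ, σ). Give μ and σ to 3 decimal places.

μ = -3.265, σ = 1.763

For Normal(μ,σ), the p-quantile is μ + z_p·σ. Here z_{0.3} = -0.5244, z_{0.63} = 0.3319.
So -4.19 = μ − 0.5244σ and -2.68 = μ + 0.3319σ.
Subtracting: σ = (-2.68 − -4.19)/(0.3319 − (-0.5244)) = 1.763.
Then μ = -4.19 − (-0.5244)·1.763 = -3.265.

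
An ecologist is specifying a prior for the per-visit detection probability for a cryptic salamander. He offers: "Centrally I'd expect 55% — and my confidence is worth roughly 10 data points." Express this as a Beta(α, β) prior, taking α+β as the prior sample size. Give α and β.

Under the effective-sample-size interpretation, Beta(α, β) has prior mean α/(α+β) and prior sample size α+β.
So α+β = 10 and α/(α+β) = 0.55, giving α = 0.55·10 = 5.5 and β = 10 − 5.5 = 4.5.

α = 5.5, β = 4.5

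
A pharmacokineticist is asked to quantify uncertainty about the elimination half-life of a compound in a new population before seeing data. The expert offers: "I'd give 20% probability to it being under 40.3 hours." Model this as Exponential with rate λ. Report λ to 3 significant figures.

λ ≈ 0.00554

P(T < 40.3) = 1 − e^(−λ·40.3) = 0.2, so λ = −ln(1−0.2)/40.3 = −ln(0.8)/40.3 = 0.00554.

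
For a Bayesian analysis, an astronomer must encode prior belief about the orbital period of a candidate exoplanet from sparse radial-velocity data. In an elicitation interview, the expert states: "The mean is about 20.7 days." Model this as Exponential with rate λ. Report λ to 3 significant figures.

λ ≈ 0.0483

Exponential mean = 1/λ, so λ = 1/20.7 = 0.0483.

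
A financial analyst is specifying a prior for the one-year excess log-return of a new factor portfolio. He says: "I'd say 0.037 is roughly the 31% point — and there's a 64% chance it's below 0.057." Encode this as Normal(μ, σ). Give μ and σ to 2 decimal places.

For Normal(μ,σ), the p-quantile is μ + z_p·σ. Here z_{0.31} = -0.4959, z_{0.64} = 0.3585.
So 0.037 = μ − 0.4959σ and 0.057 = μ + 0.3585σ.
Subtracting: σ = (0.057 − 0.037)/(0.3585 − (-0.4959)) = 0.02.
Then μ = 0.037 − (-0.4959)·0.02 = 0.05.

μ = 0.05, σ = 0.02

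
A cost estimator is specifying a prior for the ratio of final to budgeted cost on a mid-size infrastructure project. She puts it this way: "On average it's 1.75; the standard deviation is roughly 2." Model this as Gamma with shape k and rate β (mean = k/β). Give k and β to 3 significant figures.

For Gamma(k, rate β): mean = k/β, variance = k/β², so CV = 1/√k.
CV = SD/mean = 2/1.75 = 1.143, hence k = 1/CV² = 0.766.
Then β = k/mean = 0.766/1.75 = 0.438.

k ≈ 0.766, β ≈ 0.438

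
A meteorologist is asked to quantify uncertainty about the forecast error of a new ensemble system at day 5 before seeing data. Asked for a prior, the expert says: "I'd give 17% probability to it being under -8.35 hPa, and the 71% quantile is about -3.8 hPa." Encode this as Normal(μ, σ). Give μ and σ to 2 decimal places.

For Normal(μ,σ), the p-quantile is μ + z_p·σ. Here z_{0.17} = -0.9542, z_{0.71} = 0.5534.
So -8.35 = μ − 0.9542σ and -3.8 = μ + 0.5534σ.
Subtracting: σ = (-3.8 − -8.35)/(0.5534 − (-0.9542)) = 3.02.
Then μ = -8.35 − (-0.9542)·3.02 = -5.47.

μ = -5.47, σ = 3.02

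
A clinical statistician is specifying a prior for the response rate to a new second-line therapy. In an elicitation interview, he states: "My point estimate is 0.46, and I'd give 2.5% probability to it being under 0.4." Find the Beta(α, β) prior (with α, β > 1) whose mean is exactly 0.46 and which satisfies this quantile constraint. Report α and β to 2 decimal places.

α ≈ 120.10, β ≈ 140.99

With mean 0.46 fixed, write α = 0.46s, β = 0.54s where s = α+β.
Need P(θ < 0.4) = 0.025 under Beta(0.46s, 0.54s). Normal approximation: (q−m)/√(m(1−m)/s) ≈ z_{0.025} = -1.96, so s ≈ 0.46·0.54·(-1.96)²/(0.4−0.46)² = 265.1.
At s = 265.1: P(θ<0.4) ≈ 0.024. Adjusting to match 0.025 gives s ≈ 261.08.
So α = 0.46·261.08 ≈ 120.10, β = 0.54·261.08 ≈ 140.99.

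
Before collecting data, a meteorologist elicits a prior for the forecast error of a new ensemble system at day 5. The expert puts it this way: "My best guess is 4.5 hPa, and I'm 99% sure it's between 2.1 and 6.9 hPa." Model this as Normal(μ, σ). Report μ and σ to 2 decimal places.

A symmetric 99% interval runs μ ± z·σ with z = 2.576.
Half-width = 2.4, so σ = 2.4/2.576 = 0.93.
μ is the stated best guess, 4.50.

μ = 4.50, σ = 0.93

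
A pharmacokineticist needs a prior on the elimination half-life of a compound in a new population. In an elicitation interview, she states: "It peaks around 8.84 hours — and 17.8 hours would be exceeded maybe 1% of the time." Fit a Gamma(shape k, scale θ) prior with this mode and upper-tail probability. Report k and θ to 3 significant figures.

Gamma(k,θ) with k>1 has mode (k−1)θ, so θ = 8.84/(k−1).
Need P(X < 17.8) = 0.99 with θ tied to k this way. Start at k = 2, θ = 8.84: P(X<17.8) ≈ 0.598.
Too low — raise k to concentrate. Iterating converges to k ≈ 11.
Then θ = 8.84/(11−1) ≈ 0.883.

k ≈ 11, θ ≈ 0.883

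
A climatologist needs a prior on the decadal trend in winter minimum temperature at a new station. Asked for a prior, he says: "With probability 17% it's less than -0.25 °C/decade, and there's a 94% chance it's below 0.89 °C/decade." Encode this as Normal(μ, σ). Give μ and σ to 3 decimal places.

The p-quantile of Normal(μ,σ) is μ + z_p·σ, with z_{0.17} = -0.9542 and z_{0.94} = 1.555.
Eliminate σ: μ = (z₂·x₁ − z₁·x₂)/(z₂ − z₁) = (1.555·-0.25 − (-0.9542)·0.89)/2.509 = 0.184.
Then σ = (x₂ − x₁)/(z₂ − z₁) = (0.89 − -0.25)/2.509 = 0.454.

μ = 0.184, σ = 0.454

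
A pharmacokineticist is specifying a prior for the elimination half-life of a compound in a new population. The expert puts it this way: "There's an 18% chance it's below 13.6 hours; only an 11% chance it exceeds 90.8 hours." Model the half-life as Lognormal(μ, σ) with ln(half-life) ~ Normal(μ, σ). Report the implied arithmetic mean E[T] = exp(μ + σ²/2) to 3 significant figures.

E[T] ≈ 45.3 hours

If T ~ Lognormal(μ,σ) then ln T ~ Normal(μ,σ), so the p-quantile of ln T is μ + z_p·σ.
ln(13.6) = 2.61 and ln(90.8) = 4.509; z_{0.18} = -0.9154, z_{0.89} = 1.227.
σ = (4.509 − 2.61)/(1.227 − (-0.9154)) = 0.886.
μ = 2.61 − (-0.9154)·0.886 = 3.421.
E[T] = exp(μ + σ²/2) = exp(3.421 + 0.3929) = 45.3 hours.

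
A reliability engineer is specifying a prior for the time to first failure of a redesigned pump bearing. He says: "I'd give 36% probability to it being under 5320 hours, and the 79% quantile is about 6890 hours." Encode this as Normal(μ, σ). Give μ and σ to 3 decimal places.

For Normal(μ,σ), the p-quantile is μ + z_p·σ. Here z_{0.36} = -0.3585, z_{0.79} = 0.8064.
So 5320 = μ − 0.3585σ and 6890 = μ + 0.8064σ.
Subtracting: σ = (6890 − 5320)/(0.8064 − (-0.3585)) = 1347.778.
Then μ = 5320 − (-0.3585)·1347.778 = 5803.123.

μ = 5803.123, σ = 1347.778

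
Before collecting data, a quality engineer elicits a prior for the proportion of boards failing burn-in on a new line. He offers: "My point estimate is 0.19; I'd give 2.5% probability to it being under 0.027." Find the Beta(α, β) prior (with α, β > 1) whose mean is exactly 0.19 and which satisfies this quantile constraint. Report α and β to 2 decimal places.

With mean 0.19 fixed, write α = 0.19s, β = 0.81s where s = α+β.
Need P(θ < 0.027) = 0.025 under Beta(0.19s, 0.81s). Normal approximation: (q−m)/√(m(1−m)/s) ≈ z_{0.025} = -1.96, so s ≈ 0.19·0.81·(-1.96)²/(0.027−0.19)² = 22.3.
At s = 22.3: P(θ<0.027) ≈ 0.001. Adjusting to match 0.025 gives s ≈ 10.65.
So α = 0.19·10.65 ≈ 2.02, β = 0.81·10.65 ≈ 8.63.

α ≈ 2.02, β ≈ 8.63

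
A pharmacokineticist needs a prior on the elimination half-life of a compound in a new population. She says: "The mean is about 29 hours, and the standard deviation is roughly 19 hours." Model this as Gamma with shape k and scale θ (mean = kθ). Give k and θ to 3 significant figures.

k ≈ 2.33, θ ≈ 12.4

For Gamma(k, scale θ): mean = kθ, variance = kθ², so CV = 1/√k.
CV = SD/mean = 19/29 = 0.6552, hence k = 1/CV² = 2.33.
Then θ = mean/k = 29/2.33 = 12.4.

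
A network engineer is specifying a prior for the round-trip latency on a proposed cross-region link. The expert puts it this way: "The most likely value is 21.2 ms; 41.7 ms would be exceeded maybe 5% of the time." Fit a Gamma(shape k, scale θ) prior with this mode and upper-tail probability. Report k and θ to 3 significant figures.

Gamma(k,θ) with k>1 has mode (k−1)θ, so θ = 21.2/(k−1).
Need P(X < 41.7) = 0.95 with θ tied to k this way. Start at k = 2, θ = 21.2: P(X<41.7) ≈ 0.585.
Too low — raise k to concentrate. Iterating converges to k ≈ 7.06.
Then θ = 21.2/(7.06−1) ≈ 3.5.

k ≈ 7.06, θ ≈ 3.5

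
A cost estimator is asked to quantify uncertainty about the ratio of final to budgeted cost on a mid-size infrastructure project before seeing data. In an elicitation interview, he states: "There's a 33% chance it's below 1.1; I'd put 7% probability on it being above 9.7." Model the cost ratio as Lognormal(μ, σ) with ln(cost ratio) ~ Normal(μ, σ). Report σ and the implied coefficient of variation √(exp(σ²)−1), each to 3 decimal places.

If T ~ Lognormal(μ,σ) then ln T ~ Normal(μ,σ), so the p-quantile of ln T is μ + z_p·σ.
ln(1.1) = 0.09531 and ln(9.7) = 2.272; z_{0.33} = -0.4399, z_{0.93} = 1.476.
σ = (2.272 − 0.09531)/(1.476 − (-0.4399)) = 1.136.
μ = 0.09531 − (-0.4399)·1.136 = 0.595.
CV = √(exp(σ²)−1) = √(exp(1.2912)−1) = 1.624.

σ ≈ 1.136, CV ≈ 1.624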